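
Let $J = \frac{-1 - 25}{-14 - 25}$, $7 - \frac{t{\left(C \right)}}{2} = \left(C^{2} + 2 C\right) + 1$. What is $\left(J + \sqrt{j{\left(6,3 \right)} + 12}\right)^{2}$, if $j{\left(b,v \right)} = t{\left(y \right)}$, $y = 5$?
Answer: $- \frac{410}{9} + \frac{4 i \sqrt{46}}{3} \approx -45.556 + 9.0431 i$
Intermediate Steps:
$t{\left(C \right)} = 12 - 4 C - 2 C^{2}$ ($t{\left(C \right)} = 14 - 2 \left(\left(C^{2} + 2 C\right) + 1\right) = 14 - 2 \left(1 + C^{2} + 2 C\right) = 14 - \left(2 + 2 C^{2} + 4 C\right) = 12 - 4 C - 2 C^{2}$)
$j{\left(b,v \right)} = -58$ ($j{\left(b,v \right)} = 12 - 20 - 2 \cdot 5^{2} = 12 - 20 - 50 = -58$)
$J = \frac{2}{3}$ ($J = - \frac{26}{-39} = \left(-26\right) \left(- \frac{1}{39}\right) = \frac{2}{3} \approx 0.66667$)
$\left(J + \sqrt{j{\left(6,3 \right)} + 12}\right)^{2} = \left(\frac{2}{3} + \sqrt{-58 + 12}\right)^{2} = \left(\frac{2}{3} + \sqrt{-46}\right)^{2} = \left(\frac{2}{3} + i \sqrt{46}\right)^{2}$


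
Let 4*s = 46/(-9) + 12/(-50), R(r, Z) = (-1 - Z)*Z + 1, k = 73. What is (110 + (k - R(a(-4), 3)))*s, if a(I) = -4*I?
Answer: -58394/225 ≈ -259.53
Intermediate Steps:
R(r, Z) = 1 + Z*(-1 - Z) (R(r, Z) = Z*(-1 - Z) + 1 = 1 + Z*(-1 - Z))
s = -301/225 (s = (46/(-9) + 12/(-50))/4 = (46*(-⅑) + 12*(-1/50))/4 = (-46/9 - 6/25)/4 = (¼)*(-1204/225) = -301/225 ≈ -1.3378)
(110 + (k - R(a(-4), 3)))*s = (110 + (73 - (1 - 1*3 - 1*3²)))*(-301/225) = (110 + (73 - (1 - 3 - 1*9)))*(-301/225) = (110 + (73 - (1 - 3 - 9)))*(-301/225) = (110 + (73 - 1*(-11)))*(-301/225) = (110 + (73 + 11))*(-301/225) = (110 + 84)*(-301/225) = 194*(-301/225) = -58394/225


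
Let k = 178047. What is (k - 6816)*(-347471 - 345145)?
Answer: -118597330296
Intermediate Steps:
(k - 6816)*(-347471 - 345145) = (178047 - 6816)*(-347471 - 345145) = 171231*(-692616) = -118597330296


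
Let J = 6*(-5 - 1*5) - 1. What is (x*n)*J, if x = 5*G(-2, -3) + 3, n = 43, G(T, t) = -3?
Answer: 31476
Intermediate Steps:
J = -61 (J = 6*(-5 - 5) - 1 = 6*(-10) - 1 = -60 - 1 = -61)
x = -12 (x = 5*(-3) + 3 = -15 + 3 = -12)
(x*n)*J = -12*43*(-61) = -516*(-61) = 31476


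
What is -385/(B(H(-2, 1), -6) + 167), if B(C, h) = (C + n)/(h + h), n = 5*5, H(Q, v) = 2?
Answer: -1540/659 ≈ -2.3369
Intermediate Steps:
n = 25
B(C, h) = (25 + C)/(2*h) (B(C, h) = (C + 25)/(h + h) = (25 + C)/((2*h)) = (25 + C)*(1/(2*h)) = (25 + C)/(2*h))
-385/(B(H(-2, 1), -6) + 167) = -385/((1/2)*(25 + 2)/(-6) + 167) = -385/((1/2)*(-1/6)*27 + 167) = -385/(-9/4 + 167) = -385/659/4 = -385*4/659 = -1540/659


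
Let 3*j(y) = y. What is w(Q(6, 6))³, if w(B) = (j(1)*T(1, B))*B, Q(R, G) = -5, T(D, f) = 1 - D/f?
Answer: -8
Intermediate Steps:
T(D, f) = 1 - D/f
j(y) = y/3
w(B) = -⅓ + B/3 (w(B) = (((⅓)*1)*((B - 1*1)/B))*B = (((B - 1)/B)/3)*B = (((-1 + B)/B)/3)*B = ((-1 + B)/(3*B))*B = -⅓ + B/3)
w(Q(6, 6))³ = (-⅓ + (⅓)*(-5))³ = (-⅓ - 5/3)³ = (-2)³ = -8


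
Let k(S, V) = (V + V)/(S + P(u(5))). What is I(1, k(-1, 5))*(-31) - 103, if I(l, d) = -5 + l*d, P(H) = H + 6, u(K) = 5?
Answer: 21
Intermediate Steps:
P(H) = 6 + H
k(S, V) = 2*V/(11 + S) (k(S, V) = (V + V)/(S + (6 + 5)) = (2*V)/(S + 11) = (2*V)/(11 + S) = 2*V/(11 + S))
I(l, d) = -5 + d*l
I(1, k(-1, 5))*(-31) - 103 = (-5 + (2*5/(11 - 1))*1)*(-31) - 103 = (-5 + (2*5/10)*1)*(-31) - 103 = (-5 + (2*5*(1/10))*1)*(-31) - 103 = (-5 + 1*1)*(-31) - 103 = (-5 + 1)*(-31) - 103 = -4*(-31) - 103 = 124 - 103 = 21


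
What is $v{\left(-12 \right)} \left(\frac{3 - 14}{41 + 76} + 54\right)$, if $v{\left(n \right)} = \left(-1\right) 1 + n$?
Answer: $- \frac{6307}{9} \approx -700.78$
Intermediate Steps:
$v{\left(n \right)} = -1 + n$
$v{\left(-12 \right)} \left(\frac{3 - 14}{41 + 76} + 54\right) = \left(-1 - 12\right) \left(\frac{3 - 14}{41 + 76} + 54\right) = - 13 \left(- \frac{11}{117} + 54\right) = \left(-13\right) \frac{6307}{117} = - \frac{6307}{9}$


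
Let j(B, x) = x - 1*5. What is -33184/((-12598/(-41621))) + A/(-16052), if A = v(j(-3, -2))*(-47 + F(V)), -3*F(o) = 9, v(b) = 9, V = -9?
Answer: -5542558605157/50555774 ≈ -1.0963e+5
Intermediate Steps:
j(B, x) = -5 + x (j(B, x) = x - 5 = -5 + x)
F(o) = -3 (F(o) = -1/3*9 = -3)
A = -450 (A = 9*(-47 - 3) = 9*(-50) = -450)
-33184/((-12598/(-41621))) + A/(-16052) = -33184/((-12598/(-41621))) - 450/(-16052) = -33184/((-12598*(-1/41621))) - 450*(-1/16052) = -33184/12598/41621 + 225/8026 = -33184*41621/12598 + 225/8026 = -690575632/6299 + 225/8026 = -5542558605157/50555774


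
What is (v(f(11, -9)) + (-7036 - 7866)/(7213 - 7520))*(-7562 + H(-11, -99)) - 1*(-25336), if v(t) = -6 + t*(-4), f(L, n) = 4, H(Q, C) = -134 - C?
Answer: -54122204/307 ≈ -1.7629e+5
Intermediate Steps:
v(t) = -6 - 4*t
(v(f(11, -9)) + (-7036 - 7866)/(7213 - 7520))*(-7562 + H(-11, -99)) - 1*(-25336) = ((-6 - 4*4) + (-7036 - 7866)/(7213 - 7520))*(-7562 + (-134 - 1*(-99))) - 1*(-25336) = ((-6 - 16) - 14902/(-307))*(-7562 + (-134 + 99)) + 25336 = (-22 - 14902*(-1/307))*(-7562 - 35) + 25336 = (-22 + 14902/307)*(-7597) + 25336 = (8148/307)*(-7597) + 25336 = -61900356/307 + 25336 = -54122204/307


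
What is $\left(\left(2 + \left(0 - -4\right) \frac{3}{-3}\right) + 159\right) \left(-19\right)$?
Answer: $-2983$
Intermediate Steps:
$\left(\left(2 + \left(0 - -4\right) \frac{3}{-3}\right) + 159\right) \left(-19\right) = \left(\left(2 + \left(0 + 4\right) 3 \left(- \frac{1}{3}\right)\right) + 159\right) \left(-19\right) = \left(\left(2 + 4 \left(-1\right)\right) + 159\right) \left(-19\right) = \left(\left(2 - 4\right) + 159\right) \left(-19\right) = \left(-2 + 159\right) \left(-19\right) = 157 \left(-19\right) = -2983$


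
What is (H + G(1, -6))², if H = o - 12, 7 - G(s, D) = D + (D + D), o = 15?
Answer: 784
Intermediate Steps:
G(s, D) = 7 - 3*D (G(s, D) = 7 - (D + (D + D)) = 7 - (D + 2*D) = 7 - 3*D)
H = 3 (H = 15 - 12 = 3)
(H + G(1, -6))² = (3 + (7 - 3*(-6)))² = (3 + (7 + 18))² = (3 + 25)² = 28² = 784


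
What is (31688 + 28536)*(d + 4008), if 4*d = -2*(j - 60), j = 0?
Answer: 243184512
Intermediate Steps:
d = 30 (d = (-2*(0 - 60))/4 = (-2*(-60))/4 = (¼)*120 = 30)
(31688 + 28536)*(d + 4008) = (31688 + 28536)*(30 + 4008) = 60224*4038 = 243184512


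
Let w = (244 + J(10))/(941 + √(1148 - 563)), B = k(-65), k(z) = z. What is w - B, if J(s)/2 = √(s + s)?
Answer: 14436961/221224 - 183*√65/221224 - 15*√13/221224 + 941*√5/221224 ≈ 65.262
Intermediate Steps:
J(s) = 2*√2*√s (J(s) = 2*√(s + s) = 2*√(2*s) = 2*(√2*√s) = 2*√2*√s)
B = -65
w = (244 + 4*√5)/(941 + 3*√65) (w = (244 + 2*√2*√10)/(941 + √(1148 - 563)) = (244 + 4*√5)/(941 + √585) = (244 + 4*√5)/(941 + 3*√65) ≈ 0.26207)
w - B = (57401/221224 - 183*√65/221224 - 15*√13/221224 + 941*√5/221224) - 1*(-65) = (57401/221224 - 183*√65/221224 - 15*√13/221224 + 941*√5/221224) + 65 = 14436961/221224 - 183*√65/221224 - 15*√13/221224 + 941*√5/221224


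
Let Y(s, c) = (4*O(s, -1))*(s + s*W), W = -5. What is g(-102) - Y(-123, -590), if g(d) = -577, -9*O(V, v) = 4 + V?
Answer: -79795/3 ≈ -26598.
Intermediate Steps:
O(V, v) = -4/9 - V/9 (O(V, v) = -(4 + V)/9 = -4/9 - V/9)
Y(s, c) = -4*s*(-16/9 - 4*s/9) (Y(s, c) = (4*(-4/9 - s/9))*(s + s*(-5)) = (-16/9 - 4*s/9)*(s - 5*s) = (-16/9 - 4*s/9)*(-4*s) = -4*s*(-16/9 - 4*s/9))
g(-102) - Y(-123, -590) = -577 - 16*(-123)*(4 - 123)/9 = -577 - 16*(-123)*(-119)/9 = -577 - 1*78064/3 = -577 - 78064/3 = -79795/3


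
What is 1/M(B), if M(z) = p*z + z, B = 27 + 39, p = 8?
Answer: 1/594 ≈ 0.0016835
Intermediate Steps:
B = 66
M(z) = 9*z (M(z) = 8*z + z = 9*z)
1/M(B) = 1/(9*66) = 1/594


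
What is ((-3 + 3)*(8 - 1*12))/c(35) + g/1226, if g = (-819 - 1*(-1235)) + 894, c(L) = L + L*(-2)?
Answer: 655/613 ≈ 1.0685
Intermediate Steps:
c(L) = -L (c(L) = L - 2*L = -L)
g = 1310 (g = (-819 + 1235) + 894 = 416 + 894 = 1310)
((-3 + 3)*(8 - 1*12))/c(35) + g/1226 = ((-3 + 3)*(8 - 1*12))/((-1*35)) + 1310/1226 = (0*(8 - 12))/(-35) + 1310*(1/1226) = (0*(-4))*(-1/35) + 655/613 = 0*(-1/35) + 655/613 = 0 + 655/613 = 655/613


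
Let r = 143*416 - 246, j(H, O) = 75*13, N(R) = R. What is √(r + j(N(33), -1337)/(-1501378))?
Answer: √133539517457842378/1501378 ≈ 243.40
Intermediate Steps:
j(H, O) = 975
r = 59242 (r = 59488 - 246 = 59242)
√(r + j(N(33), -1337)/(-1501378)) = √(59242 + 975/(-1501378)) = √(59242 + 975*(-1/1501378)) = √(59242 - 975/1501378) = √(88944634501/1501378) = √133539517457842378/1501378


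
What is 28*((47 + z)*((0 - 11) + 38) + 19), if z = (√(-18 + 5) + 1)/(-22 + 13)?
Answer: 35980 - 84*I*√13 ≈ 35980.0 - 302.87*I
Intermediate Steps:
z = -⅑ - I*√13/9 (z = (√(-13) + 1)/(-9) = (I*√13 + 1)*(-⅑) = (1 + I*√13)*(-⅑) = -⅑ - I*√13/9 ≈ -0.11111 - 0.40062*I)
28*((47 + z)*((0 - 11) + 38) + 19) = 28*((47 + (-⅑ - I*√13/9))*((0 - 11) + 38) + 19) = 28*((422/9 - I*√13/9)*(-11 + 38) + 19) = 28*((422/9 - I*√13/9)*27 + 19) = 28*((1266 - 3*I*√13) + 19) = 28*(1285 - 3*I*√13) = 35980 - 84*I*√13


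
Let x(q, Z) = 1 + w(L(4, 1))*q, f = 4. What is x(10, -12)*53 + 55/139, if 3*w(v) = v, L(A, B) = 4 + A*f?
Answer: 1495666/417 ≈ 3586.7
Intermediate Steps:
L(A, B) = 4 + 4*A (L(A, B) = 4 + A*4 = 4 + 4*A)
w(v) = v/3
x(q, Z) = 1 + 20*q/3 (x(q, Z) = 1 + ((4 + 4*4)/3)*q = 1 + ((4 + 16)/3)*q = 1 + ((⅓)*20)*q = 1 + 20*q/3)
x(10, -12)*53 + 55/139 = (1 + (20/3)*10)*53 + 55/139 = (1 + 200/3)*53 + 55*(1/139) = (203/3)*53 + 55/139 = 10759/3 + 55/139 = 1495666/417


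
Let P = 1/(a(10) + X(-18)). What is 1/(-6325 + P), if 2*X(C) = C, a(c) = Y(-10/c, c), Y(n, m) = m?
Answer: -1/6324 ≈ -0.00015813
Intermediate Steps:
a(c) = c
X(C) = C/2
P = 1 (P = 1/(10 + (1/2)*(-18)) = 1/(10 - 9) = 1/1 = 1)
1/(-6325 + P) = 1/(-6325 + 1) = 1/(-6324) = -1/6324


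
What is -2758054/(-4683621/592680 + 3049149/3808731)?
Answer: 691768573539094480/1781275873959 ≈ 3.8836e+5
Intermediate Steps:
-2758054/(-4683621/592680 + 3049149/3808731) = -2758054/(-4683621*1/592680 + 3049149*(1/3808731)) = -2758054/(-1561207/197560 + 1016383/1269577) = -2758054/(-1781275873959/250817632120) = -2758054*(-250817632120/1781275873959) = 691768573539094480/1781275873959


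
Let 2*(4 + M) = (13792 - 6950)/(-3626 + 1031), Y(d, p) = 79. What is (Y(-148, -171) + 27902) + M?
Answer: 72596894/2595 ≈ 27976.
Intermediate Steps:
M = -13801/2595 (M = -4 + ((13792 - 6950)/(-3626 + 1031))/2 = -4 + (6842/(-2595))/2 = -4 + (6842*(-1/2595))/2 = -4 + (1/2)*(-6842/2595) = -4 - 3421/2595 = -13801/2595 ≈ -5.3183)
(Y(-148, -171) + 27902) + M = (79 + 27902) - 13801/2595 = 27981 - 13801/2595 = 72596894/2595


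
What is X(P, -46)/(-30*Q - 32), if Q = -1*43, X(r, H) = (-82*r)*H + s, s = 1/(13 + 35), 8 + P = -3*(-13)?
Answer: 330161/3552 ≈ 92.951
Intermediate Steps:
P = 31 (P = -8 - 3*(-13) = -8 + 39 = 31)
s = 1/48 ≈ 0.020833
X(r, H) = 1/48 - 82*H*r (X(r, H) = (-82*r)*H + 1/48 = -82*H*r + 1/48 = 1/48 - 82*H*r)
Q = -43
X(P, -46)/(-30*Q - 32) = (1/48 - 82*(-46)*31)/(-30*(-43) - 32) = (1/48 + 116932)/(1290 - 32) = (5612737/48)/1258 = (5612737/48)*(1/1258) = 330161/3552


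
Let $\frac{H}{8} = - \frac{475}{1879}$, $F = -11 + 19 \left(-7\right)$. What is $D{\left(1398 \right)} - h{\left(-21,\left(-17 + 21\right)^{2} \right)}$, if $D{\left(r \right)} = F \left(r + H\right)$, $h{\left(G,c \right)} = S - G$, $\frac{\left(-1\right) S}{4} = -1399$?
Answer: $- \frac{388272391}{1879} \approx -2.0664 \cdot 10^{5}$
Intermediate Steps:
$F = -144$ ($F = -11 - 133 = -144$)
$S = 5596$ ($S = \left(-4\right) \left(-1399\right) = 5596$)
$h{\left(G,c \right)} = 5596 - G$
$H = - \frac{3800}{1879}$ ($H = 8 \left(- \frac{475}{1879}\right) = - \frac{3800}{1879} \approx -2.0224$)
$D{\left(r \right)} = \frac{547200}{1879} - 144 r$ ($D{\left(r \right)} = - 144 \left(r - \frac{3800}{1879}\right) = - 144 \left(- \frac{3800}{1879} + r\right) = \frac{547200}{1879} - 144 r$)
$D{\left(1398 \right)} - h{\left(-21,\left(-17 + 21\right)^{2} \right)} = \left(\frac{547200}{1879} - 201312\right) - \left(5596 - -21\right) = \left(\frac{547200}{1879} - 201312\right) - \left(5596 + 21\right) = - \frac{377718048}{1879} - 5617 = - \frac{388272391}{1879}$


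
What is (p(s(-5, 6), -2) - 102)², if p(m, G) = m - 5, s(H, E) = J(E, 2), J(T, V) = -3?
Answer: 12100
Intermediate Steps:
s(H, E) = -3
p(m, G) = -5 + m
(p(s(-5, 6), -2) - 102)² = ((-5 - 3) - 102)² = (-8 - 102)² = (-110)² = 12100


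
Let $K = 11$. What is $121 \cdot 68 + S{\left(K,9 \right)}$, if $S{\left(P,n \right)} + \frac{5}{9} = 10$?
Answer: $\frac{74137}{9} \approx 8237.4$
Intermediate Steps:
$S{\left(P,n \right)} = \frac{85}{9}$ ($S{\left(P,n \right)} = - \frac{5}{9} + 10 = \frac{85}{9}$)
$121 \cdot 68 + S{\left(K,9 \right)} = 121 \cdot 68 + \frac{85}{9} = 8228 + \frac{85}{9} = \frac{74137}{9}$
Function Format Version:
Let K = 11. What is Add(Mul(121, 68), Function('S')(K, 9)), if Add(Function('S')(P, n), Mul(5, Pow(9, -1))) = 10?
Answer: Rational(74137, 9) ≈ 8237.4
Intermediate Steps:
Function('S')(P, n) = Rational(85, 9) (Function('S')(P, n) = Add(Rational(-5, 9), 10) = Rational(85, 9))
Add(Mul(121, 68), Function('S')(K, 9)) = Add(Mul(121, 68), Rational(85, 9)) = Add(8228, Rational(85, 9)) = Rational(74137, 9)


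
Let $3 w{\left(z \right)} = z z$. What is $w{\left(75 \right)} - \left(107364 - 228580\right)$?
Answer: $123091$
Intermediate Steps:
$w{\left(z \right)} = \frac{z^{2}}{3}$ ($w{\left(z \right)} = \frac{z z}{3} = \frac{z^{2}}{3}$)
$w{\left(75 \right)} - \left(107364 - 228580\right) = \frac{75^{2}}{3} - \left(107364 - 228580\right) = \frac{1}{3} \cdot 5625 - -121216 = 1875 + 121216 = 123091$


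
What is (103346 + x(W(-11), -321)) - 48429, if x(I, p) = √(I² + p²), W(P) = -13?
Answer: 54917 + √103210 ≈ 55238.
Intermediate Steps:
(103346 + x(W(-11), -321)) - 48429 = (103346 + √((-13)² + (-321)²)) - 48429 = (103346 + √(169 + 103041)) - 48429 = (103346 + √103210) - 48429 = 54917 + √103210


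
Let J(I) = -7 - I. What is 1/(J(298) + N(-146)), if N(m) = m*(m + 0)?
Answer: 1/21011 ≈ 4.7594e-5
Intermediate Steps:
N(m) = m² (N(m) = m*m = m²)
1/(J(298) + N(-146)) = 1/((-7 - 1*298) + (-146)²) = 1/((-7 - 298) + 21316) = 1/(-305 + 21316) = 1/21011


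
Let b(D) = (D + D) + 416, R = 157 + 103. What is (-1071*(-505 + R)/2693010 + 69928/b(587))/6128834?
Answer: 6291133711/874765596268020 ≈ 7.1918e-6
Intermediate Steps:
R = 260
b(D) = 416 + 2*D (b(D) = 2*D + 416 = 416 + 2*D)
(-1071*(-505 + R)/2693010 + 69928/b(587))/6128834 = (-1071*(-505 + 260)/2693010 + 69928/(416 + 2*587))/6128834 = (-1071*(-245)*(1/2693010) + 69928/(416 + 1174))*(1/6128834) = (262395*(1/2693010) + 69928/1590)*(1/6128834) = (17493/179534 + 69928*(1/1590))*(1/6128834) = (17493/179534 + 34964/795)*(1/6128834) = (6291133711/142729530)*(1/6128834) = 6291133711/874765596268020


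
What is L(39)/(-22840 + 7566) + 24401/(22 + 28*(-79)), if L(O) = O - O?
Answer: -24401/2190 ≈ -11.142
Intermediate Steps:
L(O) = 0
L(39)/(-22840 + 7566) + 24401/(22 + 28*(-79)) = 0/(-22840 + 7566) + 24401/(22 + 28*(-79)) = 0/(-15274) + 24401/(22 - 2212) = 0*(-1/15274) + 24401/(-2190) = 0 + 24401*(-1/2190) = 0 - 24401/2190 = -24401/2190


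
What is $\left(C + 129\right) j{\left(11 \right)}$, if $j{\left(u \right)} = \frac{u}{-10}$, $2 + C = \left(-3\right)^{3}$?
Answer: $-110$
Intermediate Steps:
$C = -29$ ($C = -2 + \left(-3\right)^{3} = -2 - 27 = -29$)
$j{\left(u \right)} = - \frac{u}{10}$ ($j{\left(u \right)} = u \left(- \frac{1}{10}\right) = - \frac{u}{10}$)
$\left(C + 129\right) j{\left(11 \right)} = \left(-29 + 129\right) \left(\left(- \frac{1}{10}\right) 11\right) = 100 \left(- \frac{11}{10}\right) = -110$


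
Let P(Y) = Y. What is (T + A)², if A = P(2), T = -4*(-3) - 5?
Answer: 81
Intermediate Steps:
T = 7 (T = 12 - 5 = 7)
A = 2
(T + A)² = (7 + 2)² = 9² = 81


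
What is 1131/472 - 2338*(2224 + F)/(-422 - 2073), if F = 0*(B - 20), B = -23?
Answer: 2457085909/1177640 ≈ 2086.4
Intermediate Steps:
F = 0 (F = 0*(-23 - 20) = 0*(-43) = 0)
1131/472 - 2338*(2224 + F)/(-422 - 2073) = 1131/472 - 2338*(2224 + 0)/(-422 - 2073) = 1131*(1/472) - 2338/((-2495/2224)) = 1131/472 - 2338/((-2495*1/2224)) = 1131/472 - 2338/(-2495/2224) = 1131/472 - 2338*(-2224/2495) = 1131/472 + 5199712/2495 = 2457085909/1177640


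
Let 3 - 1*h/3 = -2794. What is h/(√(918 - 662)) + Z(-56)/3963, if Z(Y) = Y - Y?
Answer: 8391/16 ≈ 524.44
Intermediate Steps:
Z(Y) = 0
h = 8391 (h = 9 - 3*(-2794) = 9 + 8382 = 8391)
h/(√(918 - 662)) + Z(-56)/3963 = 8391/(√(918 - 662)) + 0/3963 = 8391/(√256) + 0*(1/3963) = 8391/16 + 0 = 8391/16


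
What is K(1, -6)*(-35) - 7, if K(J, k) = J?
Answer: -42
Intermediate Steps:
K(1, -6)*(-35) - 7 = 1*(-35) - 7 = -35 - 7 = -42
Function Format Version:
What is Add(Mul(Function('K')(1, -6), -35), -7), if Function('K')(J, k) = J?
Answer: -42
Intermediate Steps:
Add(Mul(Function('K')(1, -6), -35), -7) = Add(Mul(1, -35), -7) = Add(-35, -7) = -42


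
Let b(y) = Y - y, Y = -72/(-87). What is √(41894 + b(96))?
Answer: √35152814/29 ≈ 204.45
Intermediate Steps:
Y = 24/29 (Y = -72*(-1/87) = 24/29 ≈ 0.82759)
b(y) = 24/29 - y
√(41894 + b(96)) = √(41894 + (24/29 - 1*96)) = √(41894 + (24/29 - 96)) = √(41894 - 2760/29) = √(1212166/29) = √35152814/29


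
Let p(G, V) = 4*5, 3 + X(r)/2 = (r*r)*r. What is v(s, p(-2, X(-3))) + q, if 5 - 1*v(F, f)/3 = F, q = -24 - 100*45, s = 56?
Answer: -4677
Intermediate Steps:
X(r) = -6 + 2*r**3 (X(r) = -6 + 2*((r*r)*r) = -6 + 2*(r**2*r) = -6 + 2*r**3)
p(G, V) = 20
q = -4524 (q = -24 - 4500 = -4524)
v(F, f) = 15 - 3*F
v(s, p(-2, X(-3))) + q = (15 - 3*56) - 4524 = (15 - 168) - 4524 = -153 - 4524 = -4677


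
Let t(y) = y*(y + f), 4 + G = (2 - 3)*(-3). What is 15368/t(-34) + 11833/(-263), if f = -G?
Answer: -271613/8679 ≈ -31.295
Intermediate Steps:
G = -1 (G = -4 + (2 - 3)*(-3) = -4 - 1*(-3) = -4 + 3 = -1)
f = 1 (f = -1*(-1) = 1)
t(y) = y*(1 + y) (t(y) = y*(y + 1) = y*(1 + y))
15368/t(-34) + 11833/(-263) = 15368/((-34*(1 - 34))) + 11833/(-263) = 15368/((-34*(-33))) + 11833*(-1/263) = 15368/1122 - 11833/263 = 15368*(1/1122) - 11833/263 = 452/33 - 11833/263 = -271613/8679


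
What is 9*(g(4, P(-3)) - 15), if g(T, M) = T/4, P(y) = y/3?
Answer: -126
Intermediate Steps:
P(y) = y/3 (P(y) = y*(⅓) = y/3)
g(T, M) = T/4 (g(T, M) = T*(¼) = T/4)
9*(g(4, P(-3)) - 15) = 9*((¼)*4 - 15) = 9*(1 - 15) = 9*(-14) = -126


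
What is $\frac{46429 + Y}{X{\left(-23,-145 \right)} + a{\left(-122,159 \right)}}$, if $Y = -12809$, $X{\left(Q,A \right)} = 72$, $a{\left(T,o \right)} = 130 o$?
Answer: $\frac{16810}{10371} \approx 1.6209$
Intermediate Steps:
$\frac{46429 + Y}{X{\left(-23,-145 \right)} + a{\left(-122,159 \right)}} = \frac{46429 - 12809}{72 + 130 \cdot 159} = \frac{33620}{72 + 20670} = \frac{33620}{20742} = 33620 \cdot \frac{1}{20742} = \frac{16810}{10371}$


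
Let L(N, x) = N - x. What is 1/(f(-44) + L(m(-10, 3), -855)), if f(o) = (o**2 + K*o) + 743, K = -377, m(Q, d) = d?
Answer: 1/20125 ≈ 4.9689e-5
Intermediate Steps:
f(o) = 743 + o**2 - 377*o (f(o) = (o**2 - 377*o) + 743 = 743 + o**2 - 377*o)
1/(f(-44) + L(m(-10, 3), -855)) = 1/((743 + (-44)**2 - 377*(-44)) + (3 - 1*(-855))) = 1/((743 + 1936 + 16588) + (3 + 855)) = 1/(19267 + 858) = 1/20125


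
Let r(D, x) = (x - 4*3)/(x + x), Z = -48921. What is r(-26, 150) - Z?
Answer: 2446073/50 ≈ 48921.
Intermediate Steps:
r(D, x) = (-12 + x)/(2*x) (r(D, x) = (x - 12)/((2*x)) = (-12 + x)*(1/(2*x)) = (-12 + x)/(2*x))
r(-26, 150) - Z = (½)*(-12 + 150)/150 - 1*(-48921) = (½)*(1/150)*138 + 48921 = 23/50 + 48921 = 2446073/50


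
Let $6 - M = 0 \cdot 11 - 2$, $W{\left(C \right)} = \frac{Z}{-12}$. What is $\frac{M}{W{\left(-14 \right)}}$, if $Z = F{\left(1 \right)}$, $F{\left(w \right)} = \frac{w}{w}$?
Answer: $-96$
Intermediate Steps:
$F{\left(w \right)} = 1$
$Z = 1$
$W{\left(C \right)} = - \frac{1}{12}$ ($W{\left(C \right)} = 1 \frac{1}{-12} = 1 \left(- \frac{1}{12}\right) = - \frac{1}{12}$)
$M = 8$ ($M = 6 - \left(0 \cdot 11 - 2\right) = 6 - \left(0 - 2\right) = 6 - -2 = 6 + 2 = 8$)
$\frac{M}{W{\left(-14 \right)}} = \frac{8}{- \frac{1}{12}} = 8 \left(-12\right) = -96$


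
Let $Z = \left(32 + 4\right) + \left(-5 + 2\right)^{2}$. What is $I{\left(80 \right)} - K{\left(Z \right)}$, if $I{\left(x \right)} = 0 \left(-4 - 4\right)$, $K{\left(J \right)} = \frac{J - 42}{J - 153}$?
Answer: $\frac{1}{36} \approx 0.027778$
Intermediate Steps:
$Z = 45$ ($Z = 36 + \left(-3\right)^{2} = 36 + 9 = 45$)
$K{\left(J \right)} = \frac{-42 + J}{-153 + J}$
$I{\left(x \right)} = 0$ ($I{\left(x \right)} = 0 \left(-8\right) = 0$)
$I{\left(80 \right)} - K{\left(Z \right)} = 0 - \frac{-42 + 45}{-153 + 45} = 0 - \frac{1}{-108} \cdot 3 = 0 - \left(- \frac{1}{108}\right) 3 = 0 - - \frac{1}{36} = 0 + \frac{1}{36} = \frac{1}{36}$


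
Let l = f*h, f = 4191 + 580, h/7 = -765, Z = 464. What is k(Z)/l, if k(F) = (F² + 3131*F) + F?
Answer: -1668544/25548705 ≈ -0.065308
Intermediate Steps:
h = -5355 (h = 7*(-765) = -5355)
f = 4771
l = -25548705 (l = 4771*(-5355) = -25548705)
k(F) = F² + 3132*F
k(Z)/l = (464*(3132 + 464))/(-25548705) = (464*3596)*(-1/25548705) = 1668544*(-1/25548705) = -1668544/25548705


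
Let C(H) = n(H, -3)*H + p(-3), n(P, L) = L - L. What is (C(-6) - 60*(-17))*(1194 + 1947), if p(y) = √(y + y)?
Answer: 3203820 + 3141*I*√6 ≈ 3.2038e+6 + 7693.8*I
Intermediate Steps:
n(P, L) = 0
p(y) = √2*√y (p(y) = √(2*y) = √2*√y)
C(H) = I*√6 (C(H) = 0*H + √2*√(-3) = 0 + √2*(I*√3) = 0 + I*√6 = I*√6)
(C(-6) - 60*(-17))*(1194 + 1947) = (I*√6 - 60*(-17))*(1194 + 1947) = (I*√6 + 1020)*3141 = (1020 + I*√6)*3141 = 3203820 + 3141*I*√6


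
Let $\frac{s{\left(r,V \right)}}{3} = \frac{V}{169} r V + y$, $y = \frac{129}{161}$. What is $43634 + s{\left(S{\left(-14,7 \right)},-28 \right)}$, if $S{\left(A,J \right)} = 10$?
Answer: $\frac{1191089629}{27209} \approx 43776.0$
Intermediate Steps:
$y = \frac{129}{161}$ ($y = 129 \cdot \frac{1}{161} = \frac{129}{161} \approx 0.80124$)
$s{\left(r,V \right)} = \frac{387}{161} + \frac{3 r V^{2}}{169}$ ($s{\left(r,V \right)} = 3 \left(\frac{V}{169} r V + \frac{129}{161}\right) = 3 \left(\frac{V r}{169} V + \frac{129}{161}\right) = 3 \left(\frac{r V^{2}}{169} + \frac{129}{161}\right) = 3 \left(\frac{129}{161} + \frac{r V^{2}}{169}\right) = \frac{387}{161} + \frac{3 r V^{2}}{169}$)
$43634 + s{\left(S{\left(-14,7 \right)},-28 \right)} = 43634 + \left(\frac{387}{161} + \frac{3}{169} \cdot 10 \left(-28\right)^{2}\right) = 43634 + \left(\frac{387}{161} + \frac{3}{169} \cdot 10 \cdot 784\right) = 43634 + \left(\frac{387}{161} + \frac{23520}{169}\right) = 43634 + \frac{3852123}{27209} = \frac{1191089629}{27209}$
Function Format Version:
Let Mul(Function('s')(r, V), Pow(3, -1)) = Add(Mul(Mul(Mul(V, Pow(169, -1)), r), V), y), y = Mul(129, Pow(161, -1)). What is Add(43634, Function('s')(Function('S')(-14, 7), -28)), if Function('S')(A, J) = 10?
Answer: Rational(1191089629, 27209) ≈ 43776.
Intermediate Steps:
y = Rational(129, 161) (y = Mul(129, Rational(1, 161)) = Rational(129, 161) ≈ 0.80124)
Function('s')(r, V) = Add(Rational(387, 161), Mul(Rational(3, 169), r, Pow(V, 2))) (Function('s')(r, V) = Mul(3, Add(Mul(Mul(Mul(V, Pow(169, -1)), r), V), Rational(129, 161))) = Mul(3, Add(Mul(Mul(Mul(V, Rational(1, 169)), r), V), Rational(129, 161))) = Mul(3, Add(Mul(Mul(Mul(Rational(1, 169), V), r), V), Rational(129, 161))) = Mul(3, Add(Mul(Mul(Rational(1, 169), V, r), V), Rational(129, 161))) = Mul(3, Add(Mul(Rational(1, 169), r, Pow(V, 2)), Rational(129, 161))) = Mul(3, Add(Rational(129, 161), Mul(Rational(1, 169), r, Pow(V, 2)))) = Add(Rational(387, 161), Mul(Rational(3, 169), r, Pow(V, 2))))
Add(43634, Function('s')(Function('S')(-14, 7), -28)) = Add(43634, Add(Rational(387, 161), Mul(Rational(3, 169), 10, Pow(-28, 2)))) = Add(43634, Add(Rational(387, 161), Mul(Rational(3, 169), 10, 784))) = Add(43634, Add(Rational(387, 161), Rational(23520, 169))) = Add(43634, Rational(3852123, 27209)) = Rational(1191089629, 27209)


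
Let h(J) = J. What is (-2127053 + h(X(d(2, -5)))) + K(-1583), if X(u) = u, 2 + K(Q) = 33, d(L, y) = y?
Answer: -2127027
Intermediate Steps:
K(Q) = 31 (K(Q) = -2 + 33 = 31)
(-2127053 + h(X(d(2, -5)))) + K(-1583) = (-2127053 - 5) + 31 = -2127058 + 31 = -2127027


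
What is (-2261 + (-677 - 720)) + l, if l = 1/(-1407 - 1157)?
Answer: -9379113/2564 ≈ -3658.0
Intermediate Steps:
l = -1/2564 (l = 1/(-2564) = -1/2564 ≈ -0.00039002)
(-2261 + (-677 - 720)) + l = (-2261 + (-677 - 720)) - 1/2564 = (-2261 - 1397) - 1/2564 = -3658 - 1/2564 = -9379113/2564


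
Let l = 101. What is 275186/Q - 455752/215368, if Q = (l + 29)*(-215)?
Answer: -4500282928/376220975 ≈ -11.962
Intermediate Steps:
Q = -27950 (Q = (101 + 29)*(-215) = 130*(-215) = -27950)
275186/Q - 455752/215368 = 275186/(-27950) - 455752/215368 = 275186*(-1/27950) - 455752*1/215368 = -137593/13975 - 56969/26921 = -4500282928/376220975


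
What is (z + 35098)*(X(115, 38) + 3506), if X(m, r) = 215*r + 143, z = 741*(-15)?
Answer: 283455077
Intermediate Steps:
z = -11115
X(m, r) = 143 + 215*r
(z + 35098)*(X(115, 38) + 3506) = (-11115 + 35098)*((143 + 215*38) + 3506) = 23983*((143 + 8170) + 3506) = 23983*(8313 + 3506) = 23983*11819 = 283455077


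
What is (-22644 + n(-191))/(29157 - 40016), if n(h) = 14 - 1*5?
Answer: 22635/10859 ≈ 2.0844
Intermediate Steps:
n(h) = 9 (n(h) = 14 - 5 = 9)
(-22644 + n(-191))/(29157 - 40016) = (-22644 + 9)/(29157 - 40016) = -22635/(-10859) = -22635*(-1/10859) = 22635/10859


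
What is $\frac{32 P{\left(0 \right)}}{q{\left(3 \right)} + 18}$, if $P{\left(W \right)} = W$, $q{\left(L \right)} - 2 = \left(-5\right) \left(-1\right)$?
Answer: $0$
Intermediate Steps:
$q{\left(L \right)} = 7$ ($q{\left(L \right)} = 2 - -5 = 2 + 5 = 7$)
$\frac{32 P{\left(0 \right)}}{q{\left(3 \right)} + 18} = \frac{32 \cdot 0}{7 + 18} = \frac{0}{25} = 0 \cdot \frac{1}{25} = 0$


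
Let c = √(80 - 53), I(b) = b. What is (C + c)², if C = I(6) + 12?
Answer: 351 + 108*√3 ≈ 538.06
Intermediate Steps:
c = 3*√3 (c = √27 = 3*√3 ≈ 5.1962)
C = 18 (C = 6 + 12 = 18)
(C + c)² = (18 + 3*√3)²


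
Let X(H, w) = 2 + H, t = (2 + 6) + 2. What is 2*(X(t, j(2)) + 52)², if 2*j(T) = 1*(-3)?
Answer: 8192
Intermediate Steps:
t = 10 (t = 8 + 2 = 10)
j(T) = -3/2 (j(T) = (1*(-3))/2 = (½)*(-3) = -3/2)
2*(X(t, j(2)) + 52)² = 2*((2 + 10) + 52)² = 2*(12 + 52)² = 2*64² = 2*4096 = 8192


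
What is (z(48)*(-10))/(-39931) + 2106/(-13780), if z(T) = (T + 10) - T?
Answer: -3181411/21163430 ≈ -0.15033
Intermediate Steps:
z(T) = 10 (z(T) = (10 + T) - T = 10)
(z(48)*(-10))/(-39931) + 2106/(-13780) = (10*(-10))/(-39931) + 2106/(-13780) = -100*(-1/39931) + 2106*(-1/13780) = 100/39931 - 81/530 = -3181411/21163430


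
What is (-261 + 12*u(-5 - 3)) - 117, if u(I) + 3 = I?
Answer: -510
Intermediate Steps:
u(I) = -3 + I
(-261 + 12*u(-5 - 3)) - 117 = (-261 + 12*(-3 + (-5 - 3))) - 117 = (-261 + 12*(-3 - 8)) - 117 = (-261 + 12*(-11)) - 117 = (-261 - 132) - 117 = -393 - 117 = -510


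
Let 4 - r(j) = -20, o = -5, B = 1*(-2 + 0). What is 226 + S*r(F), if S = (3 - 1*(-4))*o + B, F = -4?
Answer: -662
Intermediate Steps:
B = -2 (B = 1*(-2) = -2)
S = -37 (S = (3 - 1*(-4))*(-5) - 2 = (3 + 4)*(-5) - 2 = 7*(-5) - 2 = -35 - 2 = -37)
r(j) = 24 (r(j) = 4 - 1*(-20) = 4 + 20 = 24)
226 + S*r(F) = 226 - 37*24 = 226 - 888 = -662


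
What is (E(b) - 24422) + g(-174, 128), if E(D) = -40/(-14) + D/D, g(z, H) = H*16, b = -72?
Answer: -156591/7 ≈ -22370.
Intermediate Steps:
g(z, H) = 16*H
E(D) = 27/7 (E(D) = -40*(-1/14) + 1 = 20/7 + 1 = 27/7)
(E(b) - 24422) + g(-174, 128) = (27/7 - 24422) + 16*128 = -170927/7 + 2048 = -156591/7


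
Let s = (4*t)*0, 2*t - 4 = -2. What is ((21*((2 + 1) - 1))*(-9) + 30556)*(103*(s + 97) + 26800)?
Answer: 1110278798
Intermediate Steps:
t = 1 (t = 2 + (½)*(-2) = 2 - 1 = 1)
s = 0 (s = (4*1)*0 = 4*0 = 0)
((21*((2 + 1) - 1))*(-9) + 30556)*(103*(s + 97) + 26800) = ((21*((2 + 1) - 1))*(-9) + 30556)*(103*(0 + 97) + 26800) = ((21*(3 - 1))*(-9) + 30556)*(103*97 + 26800) = ((21*2)*(-9) + 30556)*(9991 + 26800) = (42*(-9) + 30556)*36791 = (-378 + 30556)*36791 = 30178*36791 = 1110278798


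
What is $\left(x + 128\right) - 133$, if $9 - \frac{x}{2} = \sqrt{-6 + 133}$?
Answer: $13 - 2 \sqrt{127} \approx -9.5388$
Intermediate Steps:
$x = 18 - 2 \sqrt{127}$ ($x = 18 - 2 \sqrt{-6 + 133} = 18 - 2 \sqrt{127} \approx -4.5389$)
$\left(x + 128\right) - 133 = \left(\left(18 - 2 \sqrt{127}\right) + 128\right) - 133 = \left(146 - 2 \sqrt{127}\right) - 133 = 13 - 2 \sqrt{127}$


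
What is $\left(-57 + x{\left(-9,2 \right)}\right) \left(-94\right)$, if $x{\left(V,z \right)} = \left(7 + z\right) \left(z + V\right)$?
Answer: $11280$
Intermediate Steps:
$x{\left(V,z \right)} = \left(7 + z\right) \left(V + z\right)$
$\left(-57 + x{\left(-9,2 \right)}\right) \left(-94\right) = \left(-57 + \left(2^{2} + 7 \left(-9\right) + 7 \cdot 2 - 18\right)\right) \left(-94\right) = \left(-57 + \left(4 - 63 + 14 - 18\right)\right) \left(-94\right) = \left(-57 - 63\right) \left(-94\right) = \left(-120\right) \left(-94\right) = 11280$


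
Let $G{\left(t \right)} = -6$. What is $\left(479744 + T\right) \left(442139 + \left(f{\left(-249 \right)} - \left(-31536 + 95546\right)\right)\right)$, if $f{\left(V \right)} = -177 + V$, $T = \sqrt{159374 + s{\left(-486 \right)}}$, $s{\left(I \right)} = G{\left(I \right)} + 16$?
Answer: $181200748032 + 755406 \sqrt{39846} \approx 1.8135 \cdot 10^{11}$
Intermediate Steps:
$s{\left(I \right)} = 10$ ($s{\left(I \right)} = -6 + 16 = 10$)
$T = 2 \sqrt{39846}$ ($T = \sqrt{159374 + 10} = \sqrt{159384} = 2 \sqrt{39846} \approx 399.23$)
$\left(479744 + T\right) \left(442139 + \left(f{\left(-249 \right)} - \left(-31536 + 95546\right)\right)\right) = \left(479744 + 2 \sqrt{39846}\right) \left(442139 - 64436\right) = \left(479744 + 2 \sqrt{39846}\right) 377703 = 181200748032 + 755406 \sqrt{39846}$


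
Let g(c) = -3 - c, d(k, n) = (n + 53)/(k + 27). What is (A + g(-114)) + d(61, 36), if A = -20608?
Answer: -1803647/88 ≈ -20496.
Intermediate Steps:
d(k, n) = (53 + n)/(27 + k)
(A + g(-114)) + d(61, 36) = (-20608 + (-3 - 1*(-114))) + (53 + 36)/(27 + 61) = (-20608 + (-3 + 114)) + 89/88 = (-20608 + 111) + (1/88)*89 = -20497 + 89/88 = -1803647/88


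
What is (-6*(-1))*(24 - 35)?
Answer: -66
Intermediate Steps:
(-6*(-1))*(24 - 35) = 6*(-11) = -66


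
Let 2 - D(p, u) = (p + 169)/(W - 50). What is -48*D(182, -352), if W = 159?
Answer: 6384/109 ≈ 58.569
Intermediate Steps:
D(p, u) = 49/109 - p/109 (D(p, u) = 2 - (p + 169)/(159 - 50) = 2 - (169 + p)/109 = 2 - (169/109 + p/109) = 2 + (-169/109 - p/109) = 49/109 - p/109)
-48*D(182, -352) = -48*(49/109 - 1/109*182) = -48*(49/109 - 182/109) = -48*(-133/109) = 6384/109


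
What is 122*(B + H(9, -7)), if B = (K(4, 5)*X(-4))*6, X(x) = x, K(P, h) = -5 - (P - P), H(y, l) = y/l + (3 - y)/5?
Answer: 501786/35 ≈ 14337.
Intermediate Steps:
H(y, l) = ⅗ - y/5 + y/l (H(y, l) = y/l + (3 - y)*(⅕) = y/l + (⅗ - y/5) = ⅗ - y/5 + y/l)
K(P, h) = -5 (K(P, h) = -5 - 1*0 = -5 + 0 = -5)
B = 120 (B = -5*(-4)*6 = 20*6 = 120)
122*(B + H(9, -7)) = 122*(120 + (9 - ⅕*(-7)*(-3 + 9))/(-7)) = 122*(120 - (9 - ⅕*(-7)*6)/7) = 122*(120 - (9 + 42/5)/7) = 122*(120 - ⅐*87/5) = 122*(120 - 87/35) = 122*(4113/35) = 501786/35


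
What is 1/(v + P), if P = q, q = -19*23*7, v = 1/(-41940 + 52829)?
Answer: -10889/33309450 ≈ -0.00032690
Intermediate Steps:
v = 1/10889 ≈ 9.1836e-5
q = -3059 (q = -437*7 = -3059)
P = -3059
1/(v + P) = 1/(1/10889 - 3059) = 1/(-33309450/10889) = -10889/33309450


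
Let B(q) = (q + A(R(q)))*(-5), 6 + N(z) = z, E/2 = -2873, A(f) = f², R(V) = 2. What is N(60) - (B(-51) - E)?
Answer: -5927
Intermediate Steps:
E = -5746 (E = 2*(-2873) = -5746)
N(z) = -6 + z
B(q) = -20 - 5*q (B(q) = (q + 2²)*(-5) = (q + 4)*(-5) = (4 + q)*(-5) = -20 - 5*q)
N(60) - (B(-51) - E) = (-6 + 60) - ((-20 - 5*(-51)) - 1*(-5746)) = 54 - ((-20 + 255) + 5746) = 54 - (235 + 5746) = 54 - 1*5981 = 54 - 5981 = -5927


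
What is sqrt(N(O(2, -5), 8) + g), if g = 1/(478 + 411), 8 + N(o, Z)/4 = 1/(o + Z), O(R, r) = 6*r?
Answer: I*sqrt(3077402405)/9779 ≈ 5.6728*I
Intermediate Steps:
N(o, Z) = -32 + 4/(Z + o) (N(o, Z) = -32 + 4/(o + Z) = -32 + 4/(Z + o))
g = 1/889 ≈ 0.0011249
sqrt(N(O(2, -5), 8) + g) = sqrt(4*(1 - 8*8 - 48*(-5))/(8 + 6*(-5)) + 1/889) = sqrt(4*(1 - 64 - 8*(-30))/(8 - 30) + 1/889) = sqrt(4*(1 - 64 + 240)/(-22) + 1/889) = sqrt(4*(-1/22)*177 + 1/889) = sqrt(-354/11 + 1/889) = sqrt(-314695/9779) = I*sqrt(3077402405)/9779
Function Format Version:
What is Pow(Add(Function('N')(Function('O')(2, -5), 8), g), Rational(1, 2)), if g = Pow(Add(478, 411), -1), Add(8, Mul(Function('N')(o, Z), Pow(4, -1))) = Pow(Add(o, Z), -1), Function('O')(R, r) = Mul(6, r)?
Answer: Mul(Rational(1, 9779), I, Pow(3077402405, Rational(1, 2))) ≈ Mul(5.6728, I)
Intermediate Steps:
Function('N')(o, Z) = Add(-32, Mul(4, Pow(Add(Z, o), -1))) (Function('N')(o, Z) = Add(-32, Mul(4, Pow(Add(o, Z), -1))) = Add(-32, Mul(4, Pow(Add(Z, o), -1))))
g = Rational(1, 889) (g = Pow(889, -1) = Rational(1, 889) ≈ 0.0011249)
Pow(Add(Function('N')(Function('O')(2, -5), 8), g), Rational(1, 2)) = Pow(Add(Mul(4, Pow(Add(8, Mul(6, -5)), -1), Add(1, Mul(-8, 8), Mul(-8, Mul(6, -5)))), Rational(1, 889)), Rational(1, 2)) = Pow(Add(Mul(4, Pow(Add(8, -30), -1), Add(1, -64, Mul(-8, -30))), Rational(1, 889)), Rational(1, 2)) = Pow(Add(Mul(4, Pow(-22, -1), Add(1, -64, 240)), Rational(1, 889)), Rational(1, 2)) = Pow(Add(Mul(4, Rational(-1, 22), 177), Rational(1, 889)), Rational(1, 2)) = Pow(Add(Rational(-354, 11), Rational(1, 889)), Rational(1, 2)) = Pow(Rational(-314695, 9779), Rational(1, 2)) = Mul(Rational(1, 9779), I, Pow(3077402405, Rational(1, 2)))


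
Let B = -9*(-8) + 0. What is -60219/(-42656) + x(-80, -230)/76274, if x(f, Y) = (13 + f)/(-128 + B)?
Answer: 16076182643/11387403104 ≈ 1.4118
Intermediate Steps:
B = 72 (B = 72 + 0 = 72)
x(f, Y) = -13/56 - f/56 (x(f, Y) = (13 + f)/(-128 + 72) = (13 + f)/(-56) = (13 + f)*(-1/56) = -13/56 - f/56)
-60219/(-42656) + x(-80, -230)/76274 = -60219/(-42656) + (-13/56 - 1/56*(-80))/76274 = -60219*(-1/42656) + (-13/56 + 10/7)*(1/76274) = 60219/42656 + (67/56)*(1/76274) = 60219/42656 + 67/4271344 = 16076182643/11387403104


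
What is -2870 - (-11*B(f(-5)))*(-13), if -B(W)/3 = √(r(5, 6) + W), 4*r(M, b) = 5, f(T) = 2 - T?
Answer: -2870 + 429*√33/2 ≈ -1637.8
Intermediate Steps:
r(M, b) = 5/4 (r(M, b) = (¼)*5 = 5/4)
B(W) = -3*√(5/4 + W)
-2870 - (-11*B(f(-5)))*(-13) = -2870 - (-(-33)*√(5 + 4*(2 - 1*(-5)))/2)*(-13) = -2870 - (-(-33)*√(5 + 4*(2 + 5))/2)*(-13) = -2870 - (-(-33)*√(5 + 4*7)/2)*(-13) = -2870 - (-(-33)*√(5 + 28)/2)*(-13) = -2870 - (-(-33)*√33/2)*(-13) = -2870 - 33*√33/2*(-13) = -2870 - (-429)*√33/2 = -2870 + 429*√33/2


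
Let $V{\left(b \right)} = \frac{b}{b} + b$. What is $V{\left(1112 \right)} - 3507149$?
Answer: $-3506036$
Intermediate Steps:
$V{\left(b \right)} = 1 + b$
$V{\left(1112 \right)} - 3507149 = \left(1 + 1112\right) - 3507149 = 1113 - 3507149 = -3506036$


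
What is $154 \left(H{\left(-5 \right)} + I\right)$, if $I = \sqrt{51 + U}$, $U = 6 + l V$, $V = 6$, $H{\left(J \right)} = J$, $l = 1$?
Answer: $-770 + 462 \sqrt{7} \approx 452.34$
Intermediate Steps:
$U = 12$ ($U = 6 + 1 \cdot 6 = 6 + 6 = 12$)
$I = 3 \sqrt{7}$ ($I = \sqrt{51 + 12} = \sqrt{63} = 3 \sqrt{7} \approx 7.9373$)
$154 \left(H{\left(-5 \right)} + I\right) = 154 \left(-5 + 3 \sqrt{7}\right) = -770 + 462 \sqrt{7}$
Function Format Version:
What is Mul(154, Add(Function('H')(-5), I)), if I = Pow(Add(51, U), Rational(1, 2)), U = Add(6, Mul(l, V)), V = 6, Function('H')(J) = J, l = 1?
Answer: Add(-770, Mul(462, Pow(7, Rational(1, 2)))) ≈ 452.34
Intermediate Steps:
U = 12 (U = Add(6, Mul(1, 6)) = Add(6, 6) = 12)
I = Mul(3, Pow(7, Rational(1, 2))) (I = Pow(Add(51, 12), Rational(1, 2)) = Pow(63, Rational(1, 2)) = Mul(3, Pow(7, Rational(1, 2))) ≈ 7.9373)
Mul(154, Add(Function('H')(-5), I)) = Mul(154, Add(-5, Mul(3, Pow(7, Rational(1, 2))))) = Add(-770, Mul(462, Pow(7, Rational(1, 2))))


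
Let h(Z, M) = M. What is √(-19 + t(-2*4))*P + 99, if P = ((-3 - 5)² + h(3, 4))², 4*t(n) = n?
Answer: 99 + 4624*I*√21 ≈ 99.0 + 21190.0*I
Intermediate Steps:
t(n) = n/4
P = 4624 (P = ((-3 - 5)² + 4)² = ((-8)² + 4)² = (64 + 4)² = 68² = 4624)
√(-19 + t(-2*4))*P + 99 = √(-19 + (-2*4)/4)*4624 + 99 = √(-19 + (¼)*(-8))*4624 + 99 = √(-19 - 2)*4624 + 99 = √(-21)*4624 + 99 = (I*√21)*4624 + 99 = 4624*I*√21 + 99 = 99 + 4624*I*√21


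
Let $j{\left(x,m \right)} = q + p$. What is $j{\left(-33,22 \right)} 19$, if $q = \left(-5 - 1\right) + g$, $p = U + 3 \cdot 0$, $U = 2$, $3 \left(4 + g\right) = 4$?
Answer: $- \frac{380}{3} \approx -126.67$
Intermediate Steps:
$g = - \frac{8}{3}$ ($g = -4 + \frac{1}{3} \cdot 4 = -4 + \frac{4}{3} = - \frac{8}{3} \approx -2.6667$)
$p = 2$ ($p = 2 + 3 \cdot 0 = 2 + 0 = 2$)
$q = - \frac{26}{3}$ ($q = \left(-5 - 1\right) - \frac{8}{3} = -6 - \frac{8}{3} = - \frac{26}{3} \approx -8.6667$)
$j{\left(x,m \right)} = - \frac{20}{3}$ ($j{\left(x,m \right)} = - \frac{26}{3} + 2 = - \frac{20}{3}$)
$j{\left(-33,22 \right)} 19 = \left(- \frac{20}{3}\right) 19 = - \frac{380}{3}$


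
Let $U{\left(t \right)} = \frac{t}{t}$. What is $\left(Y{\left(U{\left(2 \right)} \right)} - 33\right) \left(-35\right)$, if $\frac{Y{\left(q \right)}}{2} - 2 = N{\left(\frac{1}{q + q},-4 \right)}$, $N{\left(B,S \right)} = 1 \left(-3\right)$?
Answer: $1225$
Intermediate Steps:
$N{\left(B,S \right)} = -3$
$U{\left(t \right)} = 1$
$Y{\left(q \right)} = -2$ ($Y{\left(q \right)} = 4 + 2 \left(-3\right) = 4 - 6 = -2$)
$\left(Y{\left(U{\left(2 \right)} \right)} - 33\right) \left(-35\right) = \left(-2 - 33\right) \left(-35\right) = \left(-35\right) \left(-35\right) = 1225$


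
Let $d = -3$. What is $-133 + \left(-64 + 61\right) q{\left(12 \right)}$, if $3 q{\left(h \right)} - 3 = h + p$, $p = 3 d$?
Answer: $-139$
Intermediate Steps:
$p = -9$ ($p = 3 \left(-3\right) = -9$)
$q{\left(h \right)} = -2 + \frac{h}{3}$ ($q{\left(h \right)} = 1 + \frac{h - 9}{3} = 1 + \frac{-9 + h}{3} = 1 + \left(-3 + \frac{h}{3}\right) = -2 + \frac{h}{3}$)
$-133 + \left(-64 + 61\right) q{\left(12 \right)} = -133 + \left(-64 + 61\right) \left(-2 + \frac{1}{3} \cdot 12\right) = -133 - 3 \left(-2 + 4\right) = -133 - 6 = -139$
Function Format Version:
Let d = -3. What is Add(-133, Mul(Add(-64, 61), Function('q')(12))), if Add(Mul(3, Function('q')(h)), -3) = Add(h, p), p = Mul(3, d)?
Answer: -139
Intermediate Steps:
p = -9 (p = Mul(3, -3) = -9)
Function('q')(h) = Add(-2, Mul(Rational(1, 3), h)) (Function('q')(h) = Add(1, Mul(Rational(1, 3), Add(h, -9))) = Add(1, Mul(Rational(1, 3), Add(-9, h))) = Add(1, Add(-3, Mul(Rational(1, 3), h))) = Add(-2, Mul(Rational(1, 3), h)))
Add(-133, Mul(Add(-64, 61), Function('q')(12))) = Add(-133, Mul(Add(-64, 61), Add(-2, Mul(Rational(1, 3), 12)))) = Add(-133, Mul(-3, Add(-2, 4))) = Add(-133, Mul(-3, 2)) = Add(-133, -6) = -139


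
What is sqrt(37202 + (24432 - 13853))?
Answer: 3*sqrt(5309) ≈ 218.59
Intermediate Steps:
sqrt(37202 + (24432 - 13853)) = sqrt(37202 + 10579) = sqrt(47781) = 3*sqrt(5309)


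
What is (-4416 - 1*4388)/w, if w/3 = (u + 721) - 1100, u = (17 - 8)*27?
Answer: 2201/102 ≈ 21.578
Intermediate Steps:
u = 243 (u = 9*27 = 243)
w = -408 (w = 3*((243 + 721) - 1100) = 3*(964 - 1100) = 3*(-136) = -408)
(-4416 - 1*4388)/w = (-4416 - 1*4388)/(-408) = (-4416 - 4388)*(-1/408) = -8804*(-1/408) = 2201/102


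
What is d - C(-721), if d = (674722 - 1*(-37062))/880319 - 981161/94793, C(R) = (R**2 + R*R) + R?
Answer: -86700095834162934/83448078967 ≈ -1.0390e+6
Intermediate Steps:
C(R) = R + 2*R**2 (C(R) = (R**2 + R**2) + R = 2*R**2 + R = R + 2*R**2)
d = -796262529647/83448078967 (d = (674722 + 37062)*(1/880319) - 981161*1/94793 = 711784*(1/880319) - 981161/94793 = 711784/880319 - 981161/94793 = -796262529647/83448078967 ≈ -9.5420)
d - C(-721) = -796262529647/83448078967 - (-721)*(1 + 2*(-721)) = -796262529647/83448078967 - (-721)*(1 - 1442) = -796262529647/83448078967 - (-721)*(-1441) = -796262529647/83448078967 - 1*1038961 = -796262529647/83448078967 - 1038961 = -86700095834162934/83448078967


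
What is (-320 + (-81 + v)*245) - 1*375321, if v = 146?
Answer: -359716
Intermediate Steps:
(-320 + (-81 + v)*245) - 1*375321 = (-320 + (-81 + 146)*245) - 1*375321 = (-320 + 65*245) - 375321 = (-320 + 15925) - 375321 = 15605 - 375321 = -359716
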